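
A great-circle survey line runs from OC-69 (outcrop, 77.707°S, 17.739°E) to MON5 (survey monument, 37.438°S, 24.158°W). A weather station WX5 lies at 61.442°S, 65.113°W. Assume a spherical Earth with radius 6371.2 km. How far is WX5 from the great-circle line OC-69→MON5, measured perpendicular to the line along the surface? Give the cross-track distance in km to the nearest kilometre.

2654 km

δ₁₃ = central angle OC-69→WX5 = 0.513847 rad  (haversine)
θ₁₃ = bearing OC-69→WX5 = 254.799°,  θ₁₂ = bearing OC-69→MON5 = 310.197°
dₓₜ = R·arcsin(sin δ₁₃ · sin(θ₁₃ − θ₁₂)) = 6371.2·arcsin(0.49153·sin(-55.399°)) = -2653.803 km
|dₓₜ| = 2653.803 km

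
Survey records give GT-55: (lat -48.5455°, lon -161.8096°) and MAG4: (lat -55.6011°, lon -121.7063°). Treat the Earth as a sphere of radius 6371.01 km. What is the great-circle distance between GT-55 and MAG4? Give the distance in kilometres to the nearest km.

2807 km

Δφ = -7.0556°,  Δλ = 40.1033°
a = sin²(Δφ/2) + cos φ₁ cos φ₂ sin²(Δλ/2) = 0.047754
c = 2·arcsin(√a) = 0.440611 rad = 25.2451°
d = R·c = 6371.01 × 0.440611 = 2807.1 km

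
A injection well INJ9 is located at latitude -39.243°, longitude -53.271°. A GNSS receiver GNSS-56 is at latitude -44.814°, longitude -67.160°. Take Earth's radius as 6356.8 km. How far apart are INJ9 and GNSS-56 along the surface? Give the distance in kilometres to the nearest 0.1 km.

Δφ = -5.5710°,  Δλ = -13.8890°
a = sin²(Δφ/2) + cos φ₁ cos φ₂ sin²(Δλ/2) = 0.010393
c = 2·arcsin(√a) = 0.204250 rad = 11.7027°
d = R·c = 6356.8 × 0.204250 = 1298.4 km

1298.4 km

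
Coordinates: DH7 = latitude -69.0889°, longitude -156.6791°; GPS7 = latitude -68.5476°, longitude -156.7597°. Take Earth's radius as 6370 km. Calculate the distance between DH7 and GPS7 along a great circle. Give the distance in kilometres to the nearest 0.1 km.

60.3 km

Δφ = 0.5413°,  Δλ = -0.0806°
a = sin²(Δφ/2) + cos φ₁ cos φ₂ sin²(Δλ/2) = 0.000022
c = 2·arcsin(√a) = 0.009461 rad = 0.5421°
d = R·c = 6370 × 0.009461 = 60.3 km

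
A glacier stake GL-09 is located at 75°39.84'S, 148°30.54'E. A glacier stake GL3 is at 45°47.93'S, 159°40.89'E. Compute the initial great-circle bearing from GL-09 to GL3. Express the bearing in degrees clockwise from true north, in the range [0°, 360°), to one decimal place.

GL-09: φ = -75.66400°, λ = +148.50900°
GL3: φ = -45.79883°, λ = +159.68150°
Δλ = 11.1725°
y = sin Δλ · cos φ₂ = 0.135088
x = cos φ₁ sin φ₂ − sin φ₁ cos φ₂ cos Δλ = 0.485159
θ = atan2(y, x) = 15.5594° → 15.5594° (mod 360°)

15.6°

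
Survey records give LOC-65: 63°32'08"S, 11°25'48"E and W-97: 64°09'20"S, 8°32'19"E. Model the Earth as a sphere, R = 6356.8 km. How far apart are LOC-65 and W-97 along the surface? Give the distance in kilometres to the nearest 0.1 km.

LOC-65: φ = -63.53556°, λ = +11.43000°
W-97: φ = -64.15556°, λ = +8.53861°
Δφ = -0.6200°,  Δλ = -2.8914°
a = sin²(Δφ/2) + cos φ₁ cos φ₂ sin²(Δλ/2) = 0.000153
c = 2·arcsin(√a) = 0.024734 rad = 1.4171°
d = R·c = 6356.8 × 0.024734 = 157.2 km

157.2 km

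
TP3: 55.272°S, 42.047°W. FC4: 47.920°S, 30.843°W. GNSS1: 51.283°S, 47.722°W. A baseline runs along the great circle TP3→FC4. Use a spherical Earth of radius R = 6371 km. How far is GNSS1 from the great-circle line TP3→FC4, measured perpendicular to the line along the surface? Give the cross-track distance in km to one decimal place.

δ₁₃ = central angle TP3→GNSS1 = 0.091344 rad  (haversine)
θ₁₃ = bearing TP3→GNSS1 = 317.308°,  θ₁₂ = bearing TP3→FC4 = 47.946°
dₓₜ = R·arcsin(sin δ₁₃ · sin(θ₁₃ − θ₁₂)) = 6371·arcsin(0.09122·sin(269.362°)) = -581.917 km
|dₓₜ| = 581.917 km

581.9 km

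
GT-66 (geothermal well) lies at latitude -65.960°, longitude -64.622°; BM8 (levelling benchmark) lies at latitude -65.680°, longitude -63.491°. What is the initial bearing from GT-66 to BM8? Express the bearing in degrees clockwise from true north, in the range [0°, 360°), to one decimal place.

Δλ = 1.1310°
y = sin Δλ · cos φ₂ = 0.008129
x = cos φ₁ sin φ₂ − sin φ₁ cos φ₂ cos Δλ = 0.004814
θ = atan2(y, x) = 59.3676° → 59.3676° (mod 360°)

59.4°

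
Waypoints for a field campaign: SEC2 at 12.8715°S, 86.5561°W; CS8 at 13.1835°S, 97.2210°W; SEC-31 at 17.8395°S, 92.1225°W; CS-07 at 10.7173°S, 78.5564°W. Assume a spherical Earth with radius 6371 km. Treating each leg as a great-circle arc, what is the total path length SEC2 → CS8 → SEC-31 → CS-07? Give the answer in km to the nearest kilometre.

SEC2→CS8: c = 0.181415 rad, d = 1155.79 km
CS8→SEC-31: c = 0.118112 rad, d = 752.49 km
SEC-31→CS-07: c = 0.260782 rad, d = 1661.44 km
Total = 1155.79 + 752.49 + 1661.44 = 3569.73 km

3570 km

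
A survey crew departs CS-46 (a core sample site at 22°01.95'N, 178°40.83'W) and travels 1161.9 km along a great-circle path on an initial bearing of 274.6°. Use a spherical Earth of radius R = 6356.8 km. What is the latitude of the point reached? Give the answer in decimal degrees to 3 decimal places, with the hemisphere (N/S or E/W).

CS-46: φ = +22.03250°, λ = -178.68050°
δ = d/R = 1161.9/6356.8 = 0.182781 rad
φ₂ = arcsin(sin φ₁ cos δ + cos φ₁ sin δ cos θ)
   = arcsin(0.37513·0.98334 + 0.92697·0.18176·0.08020) = 22.48219°
λ₂ = λ₁ + atan2(sin θ sin δ cos φ₁, cos δ − sin φ₁ sin φ₂) = 170.01158°

22.482°N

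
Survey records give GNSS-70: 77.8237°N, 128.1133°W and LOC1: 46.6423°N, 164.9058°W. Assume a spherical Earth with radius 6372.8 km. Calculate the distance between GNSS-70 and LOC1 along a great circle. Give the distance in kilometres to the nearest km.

Δφ = -31.1814°,  Δλ = -36.7925°
a = sin²(Δφ/2) + cos φ₁ cos φ₂ sin²(Δλ/2) = 0.086656
c = 2·arcsin(√a) = 0.597600 rad = 34.2400°
d = R·c = 6372.8 × 0.597600 = 3808.4 km

3808 km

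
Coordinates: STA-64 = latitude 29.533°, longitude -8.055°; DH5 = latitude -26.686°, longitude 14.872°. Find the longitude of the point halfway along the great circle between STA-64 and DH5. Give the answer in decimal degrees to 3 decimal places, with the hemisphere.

Bx = cos φ₂ cos Δλ = 0.822898,  By = cos φ₂ sin Δλ = 0.348063
φₘ = atan2(sin φ₁ + sin φ₂, √((cos φ₁ + Bx)² + By²)) = 1.45246°
λₘ = λ₁ + atan2(By, cos φ₁ + Bx) = 3.56273°

3.563°E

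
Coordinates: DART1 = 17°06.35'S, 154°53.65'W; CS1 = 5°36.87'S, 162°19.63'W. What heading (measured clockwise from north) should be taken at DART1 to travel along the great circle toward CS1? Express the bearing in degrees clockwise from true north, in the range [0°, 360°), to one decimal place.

DART1: φ = -17.10583°, λ = -154.89417°
CS1: φ = -5.61450°, λ = -162.32717°
Δλ = -7.4330°
y = sin Δλ · cos φ₂ = -0.128746
x = cos φ₁ sin φ₂ − sin φ₁ cos φ₂ cos Δλ = 0.196760
θ = atan2(y, x) = -33.1980° → 326.8020° (mod 360°)

326.8°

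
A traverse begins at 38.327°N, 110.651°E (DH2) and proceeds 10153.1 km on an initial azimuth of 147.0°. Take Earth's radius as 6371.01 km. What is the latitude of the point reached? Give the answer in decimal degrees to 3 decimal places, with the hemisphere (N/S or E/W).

42.215°S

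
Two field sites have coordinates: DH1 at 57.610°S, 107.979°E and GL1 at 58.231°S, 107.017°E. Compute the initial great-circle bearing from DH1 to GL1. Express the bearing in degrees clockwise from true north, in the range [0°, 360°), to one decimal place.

Δλ = -0.9620°
y = sin Δλ · cos φ₂ = -0.008839
x = cos φ₁ sin φ₂ − sin φ₁ cos φ₂ cos Δλ = -0.010901
θ = atan2(y, x) = -140.9617° → 219.0383° (mod 360°)

219.0°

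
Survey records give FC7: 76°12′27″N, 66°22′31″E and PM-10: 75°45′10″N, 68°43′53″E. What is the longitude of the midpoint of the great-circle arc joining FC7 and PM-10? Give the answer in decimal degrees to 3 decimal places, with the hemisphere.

FC7: φ = +76.20750°, λ = +66.37528°
PM-10: φ = +75.75278°, λ = +68.73139°
Bx = cos φ₂ cos Δλ = 0.245898,  By = cos φ₂ sin Δλ = 0.010118
φₘ = atan2(sin φ₁ + sin φ₂, √((cos φ₁ + Bx)² + By²)) = 75.98298°
λₘ = λ₁ + atan2(By, cos φ₁ + Bx) = 67.57206°

67.572°E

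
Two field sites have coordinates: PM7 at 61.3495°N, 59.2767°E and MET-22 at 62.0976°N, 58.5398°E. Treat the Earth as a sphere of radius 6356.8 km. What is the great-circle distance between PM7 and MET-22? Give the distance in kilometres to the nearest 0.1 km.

91.6 km

Δφ = 0.7481°,  Δλ = -0.7369°
a = sin²(Δφ/2) + cos φ₁ cos φ₂ sin²(Δλ/2) = 0.000052
c = 2·arcsin(√a) = 0.014408 rad = 0.8255°
d = R·c = 6356.8 × 0.014408 = 91.6 km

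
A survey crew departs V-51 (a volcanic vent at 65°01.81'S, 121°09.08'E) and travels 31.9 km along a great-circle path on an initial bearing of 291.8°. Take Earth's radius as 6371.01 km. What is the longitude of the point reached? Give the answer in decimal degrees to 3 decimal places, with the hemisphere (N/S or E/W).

120.523°E

V-51: φ = -65.03017°, λ = +121.15133°
δ = d/R = 31.9/6371.01 = 0.005007 rad
φ₂ = arcsin(sin φ₁ cos δ + cos φ₁ sin δ cos θ)
   = arcsin(-0.90653·0.99999 + 0.42214·0.00501·0.37137) = -64.92230°
λ₂ = λ₁ + atan2(sin θ sin δ cos φ₁, cos δ − sin φ₁ sin φ₂) = 120.52287°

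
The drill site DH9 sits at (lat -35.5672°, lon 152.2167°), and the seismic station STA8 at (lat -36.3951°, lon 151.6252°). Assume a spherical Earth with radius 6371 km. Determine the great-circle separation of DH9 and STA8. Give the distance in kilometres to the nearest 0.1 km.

106.3 km

Δφ = -0.8279°,  Δλ = -0.5915°
a = sin²(Δφ/2) + cos φ₁ cos φ₂ sin²(Δλ/2) = 0.000070
c = 2·arcsin(√a) = 0.016691 rad = 0.9563°
d = R·c = 6371 × 0.016691 = 106.3 km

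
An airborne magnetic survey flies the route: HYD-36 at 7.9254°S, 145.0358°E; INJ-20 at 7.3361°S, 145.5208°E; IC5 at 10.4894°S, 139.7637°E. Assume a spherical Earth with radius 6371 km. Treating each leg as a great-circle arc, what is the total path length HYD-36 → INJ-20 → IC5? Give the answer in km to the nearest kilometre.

HYD-36→INJ-20: c = 0.013273 rad, d = 84.56 km
INJ-20→IC5: c = 0.113490 rad, d = 723.04 km
Total = 84.56 + 723.04 = 807.61 km

808 km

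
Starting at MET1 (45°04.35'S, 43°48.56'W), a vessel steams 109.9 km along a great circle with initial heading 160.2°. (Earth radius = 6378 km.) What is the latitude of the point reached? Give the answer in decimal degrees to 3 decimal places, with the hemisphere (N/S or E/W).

46.000°S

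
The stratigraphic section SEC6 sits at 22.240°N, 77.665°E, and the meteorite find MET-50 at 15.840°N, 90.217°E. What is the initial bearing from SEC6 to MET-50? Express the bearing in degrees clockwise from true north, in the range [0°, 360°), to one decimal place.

Δλ = 12.5520°
y = sin Δλ · cos φ₂ = 0.209073
x = cos φ₁ sin φ₂ − sin φ₁ cos φ₂ cos Δλ = -0.102766
θ = atan2(y, x) = 116.1756° → 116.1756° (mod 360°)

116.2°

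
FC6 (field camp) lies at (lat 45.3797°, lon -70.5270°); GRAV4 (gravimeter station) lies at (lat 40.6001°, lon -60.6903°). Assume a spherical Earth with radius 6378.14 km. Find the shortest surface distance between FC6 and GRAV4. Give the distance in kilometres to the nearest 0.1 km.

960.5 km

Δφ = -4.7796°,  Δλ = 9.8367°
a = sin²(Δφ/2) + cos φ₁ cos φ₂ sin²(Δλ/2) = 0.005659
c = 2·arcsin(√a) = 0.150594 rad = 8.6284°
d = R·c = 6378.14 × 0.150594 = 960.5 km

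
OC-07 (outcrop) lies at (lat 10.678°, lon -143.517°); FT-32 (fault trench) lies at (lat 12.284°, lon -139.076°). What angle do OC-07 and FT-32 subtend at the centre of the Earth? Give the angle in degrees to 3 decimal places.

4.639°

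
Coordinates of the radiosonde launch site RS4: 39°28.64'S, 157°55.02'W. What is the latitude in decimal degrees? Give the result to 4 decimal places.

39.4773°S

39° + 28.64′/60 = 39 + 0.47733 = 39.4773°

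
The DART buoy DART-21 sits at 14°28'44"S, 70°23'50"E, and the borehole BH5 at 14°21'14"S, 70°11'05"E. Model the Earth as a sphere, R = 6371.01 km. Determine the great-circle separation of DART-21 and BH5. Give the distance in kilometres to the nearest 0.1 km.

DART-21: φ = -14.47889°, λ = +70.39722°
BH5: φ = -14.35389°, λ = +70.18472°
Δφ = 0.1250°,  Δλ = -0.2125°
a = sin²(Δφ/2) + cos φ₁ cos φ₂ sin²(Δλ/2) = 0.000004
c = 2·arcsin(√a) = 0.004203 rad = 0.2408°
d = R·c = 6371.01 × 0.004203 = 26.8 km

26.8 km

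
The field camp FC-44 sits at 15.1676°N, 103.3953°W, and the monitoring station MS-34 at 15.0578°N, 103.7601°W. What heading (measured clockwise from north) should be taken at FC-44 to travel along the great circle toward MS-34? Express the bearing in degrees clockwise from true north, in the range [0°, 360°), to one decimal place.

252.7°

Δλ = -0.3648°
y = sin Δλ · cos φ₂ = -0.006148
x = cos φ₁ sin φ₂ − sin φ₁ cos φ₂ cos Δλ = -0.001911
θ = atan2(y, x) = -107.2683° → 252.7317° (mod 360°)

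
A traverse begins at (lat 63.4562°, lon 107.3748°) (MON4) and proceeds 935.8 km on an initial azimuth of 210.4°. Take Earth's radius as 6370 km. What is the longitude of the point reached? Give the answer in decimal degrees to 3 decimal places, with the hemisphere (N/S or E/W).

δ = d/R = 935.8/6370 = 0.146907 rad
φ₂ = arcsin(sin φ₁ cos δ + cos φ₁ sin δ cos θ)
   = arcsin(0.89459·0.98923 + 0.44688·0.14638·-0.86251) = 55.94866°
λ₂ = λ₁ + atan2(sin θ sin δ cos φ₁, cos δ − sin φ₁ sin φ₂) = 99.77295°

99.773°E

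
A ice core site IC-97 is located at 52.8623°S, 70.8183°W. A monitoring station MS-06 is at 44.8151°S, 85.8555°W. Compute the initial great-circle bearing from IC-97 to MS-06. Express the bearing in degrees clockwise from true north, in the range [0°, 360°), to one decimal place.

303.2°

Δλ = -15.0372°
y = sin Δλ · cos φ₂ = -0.184047
x = cos φ₁ sin φ₂ − sin φ₁ cos φ₂ cos Δλ = 0.120624
θ = atan2(y, x) = -56.7592° → 303.2408° (mod 360°)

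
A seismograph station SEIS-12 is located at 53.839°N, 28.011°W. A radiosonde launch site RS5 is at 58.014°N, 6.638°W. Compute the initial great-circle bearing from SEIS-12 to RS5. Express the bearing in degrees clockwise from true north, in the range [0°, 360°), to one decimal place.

62.1°

Δλ = 21.3730°
y = sin Δλ · cos φ₂ = 0.193047
x = cos φ₁ sin φ₂ − sin φ₁ cos φ₂ cos Δλ = 0.102215
θ = atan2(y, x) = 62.0996° → 62.0996° (mod 360°)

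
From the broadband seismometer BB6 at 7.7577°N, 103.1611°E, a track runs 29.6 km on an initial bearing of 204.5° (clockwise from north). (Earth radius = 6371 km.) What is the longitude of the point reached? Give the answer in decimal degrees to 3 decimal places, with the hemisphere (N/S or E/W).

103.050°E

δ = d/R = 29.6/6371 = 0.004646 rad
φ₂ = arcsin(sin φ₁ cos δ + cos φ₁ sin δ cos θ)
   = arcsin(0.13498·0.99999 + 0.99085·0.00465·-0.90996) = 7.51545°
λ₂ = λ₁ + atan2(sin θ sin δ cos φ₁, cos δ − sin φ₁ sin φ₂) = 103.04975°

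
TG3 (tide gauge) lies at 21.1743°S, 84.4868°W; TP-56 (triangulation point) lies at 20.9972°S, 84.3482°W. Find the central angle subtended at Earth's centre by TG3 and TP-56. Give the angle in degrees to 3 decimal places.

0.219°

Δφ = 0.1771°,  Δλ = 0.1386°
a = sin²(Δφ/2) + cos φ₁ cos φ₂ sin²(Δλ/2) = 0.000004
c = 2·arcsin(√a) = 0.003827 rad = 0.2193°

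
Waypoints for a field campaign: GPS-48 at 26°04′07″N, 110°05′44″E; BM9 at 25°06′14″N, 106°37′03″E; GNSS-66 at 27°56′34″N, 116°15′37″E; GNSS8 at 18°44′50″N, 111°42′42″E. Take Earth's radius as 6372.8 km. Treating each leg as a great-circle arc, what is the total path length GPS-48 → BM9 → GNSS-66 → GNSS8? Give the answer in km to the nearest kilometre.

2498 km

GPS-48: φ = +26.06861°, λ = +110.09556°
BM9: φ = +25.10389°, λ = +106.61750°
GNSS-66: φ = +27.94278°, λ = +116.26028°
GNSS8: φ = +18.74722°, λ = +111.71167°
GPS-48→BM9: c = 0.057279 rad, d = 365.03 km
BM9→GNSS-66: c = 0.158468 rad, d = 1009.89 km
GNSS-66→GNSS8: c = 0.176217 rad, d = 1123.00 km
Total = 365.03 + 1009.89 + 1123.00 = 2497.91 km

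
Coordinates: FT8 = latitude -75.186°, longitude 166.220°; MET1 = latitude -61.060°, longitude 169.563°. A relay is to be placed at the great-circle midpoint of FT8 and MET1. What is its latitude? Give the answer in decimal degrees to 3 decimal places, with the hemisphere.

68.131°S

Bx = cos φ₂ cos Δλ = 0.483070,  By = cos φ₂ sin Δλ = 0.028217
φₘ = atan2(sin φ₁ + sin φ₂, √((cos φ₁ + Bx)² + By²)) = -68.13063°
λₘ = λ₁ + atan2(By, cos φ₁ + Bx) = 168.40741°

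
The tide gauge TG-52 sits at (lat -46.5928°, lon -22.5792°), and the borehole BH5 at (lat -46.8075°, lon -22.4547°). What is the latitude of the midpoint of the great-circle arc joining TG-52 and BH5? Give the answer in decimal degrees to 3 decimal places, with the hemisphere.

46.700°S

Bx = cos φ₂ cos Δλ = 0.684450,  By = cos φ₂ sin Δλ = 0.001487
φₘ = atan2(sin φ₁ + sin φ₂, √((cos φ₁ + Bx)² + By²)) = -46.70017°
λₘ = λ₁ + atan2(By, cos φ₁ + Bx) = -22.51707°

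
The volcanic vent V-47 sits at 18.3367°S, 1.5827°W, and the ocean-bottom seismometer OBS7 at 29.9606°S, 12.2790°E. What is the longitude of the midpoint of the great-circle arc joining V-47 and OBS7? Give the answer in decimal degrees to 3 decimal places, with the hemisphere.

Bx = cos φ₂ cos Δλ = 0.841138,  By = cos φ₂ sin Δλ = 0.207564
φₘ = atan2(sin φ₁ + sin φ₂, √((cos φ₁ + Bx)² + By²)) = -24.30557°
λₘ = λ₁ + atan2(By, cos φ₁ + Bx) = 5.03031°

5.030°E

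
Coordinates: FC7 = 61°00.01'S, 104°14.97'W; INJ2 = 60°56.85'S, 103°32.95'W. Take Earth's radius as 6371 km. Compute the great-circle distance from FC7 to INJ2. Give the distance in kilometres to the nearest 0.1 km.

38.2 km

FC7: φ = -61.00017°, λ = -104.24950°
INJ2: φ = -60.94750°, λ = -103.54917°
Δφ = 0.0527°,  Δλ = 0.7003°
a = sin²(Δφ/2) + cos φ₁ cos φ₂ sin²(Δλ/2) = 0.000009
c = 2·arcsin(√a) = 0.006002 rad = 0.3439°
d = R·c = 6371 × 0.006002 = 38.2 km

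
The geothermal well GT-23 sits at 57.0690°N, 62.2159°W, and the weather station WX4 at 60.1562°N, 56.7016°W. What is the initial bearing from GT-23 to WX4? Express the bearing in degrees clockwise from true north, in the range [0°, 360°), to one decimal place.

Δλ = 5.5143°
y = sin Δλ · cos φ₂ = 0.047820
x = cos φ₁ sin φ₂ − sin φ₁ cos φ₂ cos Δλ = 0.055789
θ = atan2(y, x) = 40.6020° → 40.6020° (mod 360°)

40.6°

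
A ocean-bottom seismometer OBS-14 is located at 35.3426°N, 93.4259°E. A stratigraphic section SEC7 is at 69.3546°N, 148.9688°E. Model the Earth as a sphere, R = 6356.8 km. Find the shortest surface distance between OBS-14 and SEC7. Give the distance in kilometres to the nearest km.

5020 km

Δφ = 34.0120°,  Δλ = 55.5429°
a = sin²(Δφ/2) + cos φ₁ cos φ₂ sin²(Δλ/2) = 0.147980
c = 2·arcsin(√a) = 0.789727 rad = 45.2480°
d = R·c = 6356.8 × 0.789727 = 5020.1 km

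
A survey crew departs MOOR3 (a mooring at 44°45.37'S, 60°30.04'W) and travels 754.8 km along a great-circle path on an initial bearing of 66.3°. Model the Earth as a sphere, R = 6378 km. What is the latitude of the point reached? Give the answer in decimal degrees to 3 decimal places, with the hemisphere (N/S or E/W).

MOOR3: φ = -44.75617°, λ = -60.50067°
δ = d/R = 754.8/6378 = 0.118344 rad
φ₂ = arcsin(sin φ₁ cos δ + cos φ₁ sin δ cos θ)
   = arcsin(-0.70409·0.99301 + 0.71011·0.11807·0.40195) = -41.71812°
λ₂ = λ₁ + atan2(sin θ sin δ cos φ₁, cos δ − sin φ₁ sin φ₂) = -52.17280°

41.718°S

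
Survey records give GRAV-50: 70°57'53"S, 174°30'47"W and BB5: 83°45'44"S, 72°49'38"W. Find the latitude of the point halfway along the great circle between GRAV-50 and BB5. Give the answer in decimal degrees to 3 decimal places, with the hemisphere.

GRAV-50: φ = -70.96472°, λ = -174.51306°
BB5: φ = -83.76222°, λ = -72.82722°
Bx = cos φ₂ cos Δλ = -0.022008,  By = cos φ₂ sin Δλ = 0.106403
φₘ = atan2(sin φ₁ + sin φ₂, √((cos φ₁ + Bx)² + By²)) = -80.56686°
λₘ = λ₁ + atan2(By, cos φ₁ + Bx) = -155.23094°

80.567°S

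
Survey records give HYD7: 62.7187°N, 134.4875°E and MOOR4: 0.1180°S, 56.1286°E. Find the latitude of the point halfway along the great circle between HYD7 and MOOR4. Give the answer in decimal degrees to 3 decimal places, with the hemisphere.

Bx = cos φ₂ cos Δλ = 0.201780,  By = cos φ₂ sin Δλ = -0.979429
φₘ = atan2(sin φ₁ + sin φ₂, √((cos φ₁ + Bx)² + By²)) = 36.89662°
λₘ = λ₁ + atan2(By, cos φ₁ + Bx) = 78.46766°

36.897°N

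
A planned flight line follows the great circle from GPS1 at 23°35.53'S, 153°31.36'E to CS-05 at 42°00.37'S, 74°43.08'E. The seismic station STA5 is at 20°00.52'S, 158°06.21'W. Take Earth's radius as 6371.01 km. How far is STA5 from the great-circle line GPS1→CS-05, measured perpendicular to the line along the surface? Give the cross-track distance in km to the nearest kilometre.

3164 km

GPS1: φ = -23.59217°, λ = +153.52267°
CS-05: φ = -42.00617°, λ = +74.71800°
STA5: φ = -20.00867°, λ = -158.10350°
δ₁₃ = central angle GPS1→STA5 = 0.782796 rad  (haversine)
θ₁₃ = bearing GPS1→STA5 = 95.187°,  θ₁₂ = bearing GPS1→CS-05 = 232.688°
dₓₜ = R·arcsin(sin δ₁₃ · sin(θ₁₃ − θ₁₂)) = 6371.01·arcsin(0.70526·sin(-137.502°)) = -3163.956 km
|dₓₜ| = 3163.956 km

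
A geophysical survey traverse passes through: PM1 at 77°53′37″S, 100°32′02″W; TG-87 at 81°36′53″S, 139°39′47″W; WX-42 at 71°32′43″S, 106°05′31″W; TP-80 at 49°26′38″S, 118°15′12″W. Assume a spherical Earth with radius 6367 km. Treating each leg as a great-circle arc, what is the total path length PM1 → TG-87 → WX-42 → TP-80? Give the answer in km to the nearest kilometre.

4758 km

PM1: φ = -77.89361°, λ = -100.53389°
TG-87: φ = -81.61472°, λ = -139.66306°
WX-42: φ = -71.54528°, λ = -106.09194°
TP-80: φ = -49.44389°, λ = -118.25333°
PM1→TG-87: c = 0.134022 rad, d = 853.32 km
TG-87→WX-42: c = 0.215374 rad, d = 1371.28 km
WX-42→TP-80: c = 0.397839 rad, d = 2533.04 km
Total = 853.32 + 1371.28 + 2533.04 = 4757.64 km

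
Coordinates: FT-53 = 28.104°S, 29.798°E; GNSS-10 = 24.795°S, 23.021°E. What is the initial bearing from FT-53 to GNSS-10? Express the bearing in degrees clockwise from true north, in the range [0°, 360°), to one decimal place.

297.1°

Δλ = -6.7770°
y = sin Δλ · cos φ₂ = -0.107127
x = cos φ₁ sin φ₂ − sin φ₁ cos φ₂ cos Δλ = 0.054733
θ = atan2(y, x) = -62.9368° → 297.0632° (mod 360°)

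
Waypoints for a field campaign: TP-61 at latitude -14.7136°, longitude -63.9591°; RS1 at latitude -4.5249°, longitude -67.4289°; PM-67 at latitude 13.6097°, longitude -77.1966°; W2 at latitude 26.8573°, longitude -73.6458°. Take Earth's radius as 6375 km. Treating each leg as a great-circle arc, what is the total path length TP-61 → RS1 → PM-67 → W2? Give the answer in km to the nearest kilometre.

5003 km

TP-61→RS1: c = 0.187555 rad, d = 1195.67 km
RS1→PM-67: c = 0.358903 rad, d = 2288.01 km
PM-67→W2: c = 0.238369 rad, d = 1519.60 km
Total = 1195.67 + 2288.01 + 1519.60 = 5003.28 km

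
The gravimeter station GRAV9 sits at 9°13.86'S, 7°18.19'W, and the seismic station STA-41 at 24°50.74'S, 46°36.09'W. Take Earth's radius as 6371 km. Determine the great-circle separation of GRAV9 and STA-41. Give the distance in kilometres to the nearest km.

GRAV9: φ = -9.23100°, λ = -7.30317°
STA-41: φ = -24.84567°, λ = -46.60150°
Δφ = -15.6147°,  Δλ = -39.2983°
a = sin²(Δφ/2) + cos φ₁ cos φ₂ sin²(Δλ/2) = 0.119730
c = 2·arcsin(√a) = 0.706651 rad = 40.4881°
d = R·c = 6371 × 0.706651 = 4502.1 km

4502 km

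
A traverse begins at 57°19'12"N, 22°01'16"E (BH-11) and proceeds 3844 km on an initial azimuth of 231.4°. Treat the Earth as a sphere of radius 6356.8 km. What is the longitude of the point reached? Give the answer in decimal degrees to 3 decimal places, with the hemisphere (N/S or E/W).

8.867°W

BH-11: φ = +57.32000°, λ = +22.02111°
δ = d/R = 3844/6356.8 = 0.604707 rad
φ₂ = arcsin(sin φ₁ cos δ + cos φ₁ sin δ cos θ)
   = arcsin(0.84170·0.82267 + 0.53995·0.56852·-0.62388) = 30.06134°
λ₂ = λ₁ + atan2(sin θ sin δ cos φ₁, cos δ − sin φ₁ sin φ₂) = -8.86702°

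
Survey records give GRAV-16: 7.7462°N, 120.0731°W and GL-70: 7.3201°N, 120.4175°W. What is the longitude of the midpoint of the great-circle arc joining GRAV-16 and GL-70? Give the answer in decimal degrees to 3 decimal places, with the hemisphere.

120.245°W

Bx = cos φ₂ cos Δλ = 0.991832,  By = cos φ₂ sin Δλ = -0.005962
φₘ = atan2(sin φ₁ + sin φ₂, √((cos φ₁ + Bx)² + By²)) = 7.53318°
λₘ = λ₁ + atan2(By, cos φ₁ + Bx) = -120.24538°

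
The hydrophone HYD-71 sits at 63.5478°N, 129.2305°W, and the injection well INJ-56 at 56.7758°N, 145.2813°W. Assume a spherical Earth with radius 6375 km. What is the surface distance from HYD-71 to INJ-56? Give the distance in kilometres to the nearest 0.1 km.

1159.4 km

Δφ = -6.7720°,  Δλ = -16.0508°
a = sin²(Δφ/2) + cos φ₁ cos φ₂ sin²(Δλ/2) = 0.008246
c = 2·arcsin(√a) = 0.181862 rad = 10.4199°
d = R·c = 6375 × 0.181862 = 1159.4 km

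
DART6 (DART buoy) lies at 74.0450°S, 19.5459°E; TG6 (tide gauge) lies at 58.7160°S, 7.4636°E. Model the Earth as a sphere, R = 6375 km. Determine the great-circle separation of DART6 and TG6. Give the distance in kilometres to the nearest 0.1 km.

Δφ = 15.3290°,  Δλ = -12.0823°
a = sin²(Δφ/2) + cos φ₁ cos φ₂ sin²(Δλ/2) = 0.019369
c = 2·arcsin(√a) = 0.279253 rad = 16.0000°
d = R·c = 6375 × 0.279253 = 1780.2 km

1780.2 km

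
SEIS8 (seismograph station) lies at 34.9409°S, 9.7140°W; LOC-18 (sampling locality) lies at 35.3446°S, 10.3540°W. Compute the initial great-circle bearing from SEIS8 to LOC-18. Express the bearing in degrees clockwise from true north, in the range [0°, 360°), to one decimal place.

Δλ = -0.6400°
y = sin Δλ · cos φ₂ = -0.009111
x = cos φ₁ sin φ₂ − sin φ₁ cos φ₂ cos Δλ = -0.007075
θ = atan2(y, x) = -127.8301° → 232.1699° (mod 360°)

232.2°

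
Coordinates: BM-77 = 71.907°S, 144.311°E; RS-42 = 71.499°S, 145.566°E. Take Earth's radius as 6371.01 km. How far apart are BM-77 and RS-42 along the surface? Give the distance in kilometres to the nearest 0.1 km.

63.1 km

Δφ = 0.4080°,  Δλ = 1.2550°
a = sin²(Δφ/2) + cos φ₁ cos φ₂ sin²(Δλ/2) = 0.000024
c = 2·arcsin(√a) = 0.009899 rad = 0.5672°
d = R·c = 6371.01 × 0.009899 = 63.1 km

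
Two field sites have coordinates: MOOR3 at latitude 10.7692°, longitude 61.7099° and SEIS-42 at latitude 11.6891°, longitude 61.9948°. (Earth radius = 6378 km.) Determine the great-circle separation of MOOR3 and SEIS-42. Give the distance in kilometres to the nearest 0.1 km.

107.0 km

Δφ = 0.9199°,  Δλ = 0.2849°
a = sin²(Δφ/2) + cos φ₁ cos φ₂ sin²(Δλ/2) = 0.000070
c = 2·arcsin(√a) = 0.016780 rad = 0.9614°
d = R·c = 6378 × 0.016780 = 107.0 km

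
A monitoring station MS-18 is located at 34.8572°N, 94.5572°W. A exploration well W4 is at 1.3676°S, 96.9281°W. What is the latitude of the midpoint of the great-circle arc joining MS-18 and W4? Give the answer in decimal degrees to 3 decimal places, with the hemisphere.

Bx = cos φ₂ cos Δλ = 0.998859,  By = cos φ₂ sin Δλ = -0.041356
φₘ = atan2(sin φ₁ + sin φ₂, √((cos φ₁ + Bx)² + By²)) = 16.74815°
λₘ = λ₁ + atan2(By, cos φ₁ + Bx) = -95.85933°

16.748°N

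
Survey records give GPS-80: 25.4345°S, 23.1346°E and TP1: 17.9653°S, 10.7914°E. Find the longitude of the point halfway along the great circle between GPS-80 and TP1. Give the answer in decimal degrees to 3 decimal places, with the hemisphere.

16.802°E

Bx = cos φ₂ cos Δλ = 0.929255,  By = cos φ₂ sin Δλ = -0.203344
φₘ = atan2(sin φ₁ + sin φ₂, √((cos φ₁ + Bx)² + By²)) = -21.81447°
λₘ = λ₁ + atan2(By, cos φ₁ + Bx) = 16.80207°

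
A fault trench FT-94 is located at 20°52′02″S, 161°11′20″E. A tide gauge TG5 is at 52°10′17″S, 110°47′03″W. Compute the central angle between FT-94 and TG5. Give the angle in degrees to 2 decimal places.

72.48°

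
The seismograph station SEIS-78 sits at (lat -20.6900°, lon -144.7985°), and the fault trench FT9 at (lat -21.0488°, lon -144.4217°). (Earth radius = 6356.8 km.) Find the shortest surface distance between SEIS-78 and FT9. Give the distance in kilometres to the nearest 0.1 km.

55.8 km

Δφ = -0.3588°,  Δλ = 0.3768°
a = sin²(Δφ/2) + cos φ₁ cos φ₂ sin²(Δλ/2) = 0.000019
c = 2·arcsin(√a) = 0.008774 rad = 0.5027°
d = R·c = 6356.8 × 0.008774 = 55.8 km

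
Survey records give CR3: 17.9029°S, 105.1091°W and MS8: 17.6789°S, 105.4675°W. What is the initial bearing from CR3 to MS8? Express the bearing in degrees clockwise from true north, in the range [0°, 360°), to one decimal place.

303.2°

Δλ = -0.3584°
y = sin Δλ · cos φ₂ = -0.005960
x = cos φ₁ sin φ₂ − sin φ₁ cos φ₂ cos Δλ = 0.003904
θ = atan2(y, x) = -56.7744° → 303.2256° (mod 360°)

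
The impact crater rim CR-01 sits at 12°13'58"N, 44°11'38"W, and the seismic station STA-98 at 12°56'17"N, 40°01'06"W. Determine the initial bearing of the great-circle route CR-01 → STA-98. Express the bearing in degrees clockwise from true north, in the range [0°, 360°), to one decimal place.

CR-01: φ = +12.23278°, λ = -44.19389°
STA-98: φ = +12.93806°, λ = -40.01833°
Δλ = 4.1756°
y = sin Δλ · cos φ₂ = 0.070964
x = cos φ₁ sin φ₂ − sin φ₁ cos φ₂ cos Δλ = 0.012857
θ = atan2(y, x) = 79.7306° → 79.7306° (mod 360°)

79.7°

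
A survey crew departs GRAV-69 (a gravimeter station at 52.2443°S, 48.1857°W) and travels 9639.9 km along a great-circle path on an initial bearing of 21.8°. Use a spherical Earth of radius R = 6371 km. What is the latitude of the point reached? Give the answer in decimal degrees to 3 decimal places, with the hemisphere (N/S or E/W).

31.464°N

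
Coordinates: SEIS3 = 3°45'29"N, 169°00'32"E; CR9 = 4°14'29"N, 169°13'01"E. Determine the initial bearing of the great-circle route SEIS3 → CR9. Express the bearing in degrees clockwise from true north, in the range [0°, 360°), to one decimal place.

SEIS3: φ = +3.75806°, λ = +169.00889°
CR9: φ = +4.24139°, λ = +169.21694°
Δλ = 0.2081°
y = sin Δλ · cos φ₂ = 0.003621
x = cos φ₁ sin φ₂ − sin φ₁ cos φ₂ cos Δλ = 0.008436
θ = atan2(y, x) = 23.2321° → 23.2321° (mod 360°)

23.2°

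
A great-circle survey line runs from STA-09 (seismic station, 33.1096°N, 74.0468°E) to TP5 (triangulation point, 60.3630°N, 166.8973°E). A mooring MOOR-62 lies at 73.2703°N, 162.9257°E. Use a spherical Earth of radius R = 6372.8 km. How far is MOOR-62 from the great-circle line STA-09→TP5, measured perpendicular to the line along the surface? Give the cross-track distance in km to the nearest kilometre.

1306 km

δ₁₃ = central angle STA-09→MOOR-62 = 1.014742 rad  (haversine)
θ₁₃ = bearing STA-09→MOOR-62 = 19.807°,  θ₁₂ = bearing STA-09→TP5 = 33.667°
dₓₜ = R·arcsin(sin δ₁₃ · sin(θ₁₃ − θ₁₂)) = 6372.8·arcsin(0.84934·sin(-13.860°)) = -1305.755 km
|dₓₜ| = 1305.755 km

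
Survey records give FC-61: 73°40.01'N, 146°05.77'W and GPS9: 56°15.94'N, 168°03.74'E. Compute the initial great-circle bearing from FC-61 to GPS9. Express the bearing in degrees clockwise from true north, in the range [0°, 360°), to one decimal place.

FC-61: φ = +73.66683°, λ = -146.09617°
GPS9: φ = +56.26567°, λ = +168.06233°
Δλ = -45.8415°
y = sin Δλ · cos φ₂ = -0.398412
x = cos φ₁ sin φ₂ − sin φ₁ cos φ₂ cos Δλ = -0.137393
θ = atan2(y, x) = -109.0269° → 250.9731° (mod 360°)

251.0°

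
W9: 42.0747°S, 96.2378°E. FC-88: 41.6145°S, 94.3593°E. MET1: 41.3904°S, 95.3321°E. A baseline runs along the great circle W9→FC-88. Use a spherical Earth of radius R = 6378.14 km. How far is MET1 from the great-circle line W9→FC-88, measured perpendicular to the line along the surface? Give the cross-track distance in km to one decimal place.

49.4 km

δ₁₃ = central angle W9→MET1 = 0.016787 rad  (haversine)
θ₁₃ = bearing W9→MET1 = 315.052°,  θ₁₂ = bearing W9→FC-88 = 287.576°
dₓₜ = R·arcsin(sin δ₁₃ · sin(θ₁₃ − θ₁₂)) = 6378.14·arcsin(0.01679·sin(27.477°)) = 49.398 km
|dₓₜ| = 49.398 km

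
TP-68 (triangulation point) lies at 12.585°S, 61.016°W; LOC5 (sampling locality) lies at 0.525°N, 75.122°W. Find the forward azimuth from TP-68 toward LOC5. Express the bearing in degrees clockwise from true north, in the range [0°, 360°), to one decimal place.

312.1°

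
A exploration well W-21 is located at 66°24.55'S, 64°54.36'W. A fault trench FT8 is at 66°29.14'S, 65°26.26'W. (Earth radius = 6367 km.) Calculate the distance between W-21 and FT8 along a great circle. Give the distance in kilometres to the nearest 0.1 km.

25.1 km

W-21: φ = -66.40917°, λ = -64.90600°
FT8: φ = -66.48567°, λ = -65.43767°
Δφ = -0.0765°,  Δλ = -0.5317°
a = sin²(Δφ/2) + cos φ₁ cos φ₂ sin²(Δλ/2) = 0.000004
c = 2·arcsin(√a) = 0.003941 rad = 0.2258°
d = R·c = 6367 × 0.003941 = 25.1 km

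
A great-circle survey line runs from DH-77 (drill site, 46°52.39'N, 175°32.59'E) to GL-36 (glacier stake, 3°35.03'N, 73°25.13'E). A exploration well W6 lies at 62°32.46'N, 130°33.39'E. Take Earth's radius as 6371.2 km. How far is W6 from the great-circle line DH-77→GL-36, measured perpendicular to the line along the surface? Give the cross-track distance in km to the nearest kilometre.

1923 km

DH-77: φ = +46.87317°, λ = +175.54317°
GL-36: φ = +3.58383°, λ = +73.41883°
W6: φ = +62.54100°, λ = +130.55650°
δ₁₃ = central angle DH-77→W6 = 0.514440 rad  (haversine)
θ₁₃ = bearing DH-77→W6 = 318.509°,  θ₁₂ = bearing DH-77→GL-36 = 281.342°
dₓₜ = R·arcsin(sin δ₁₃ · sin(θ₁₃ − θ₁₂)) = 6371.2·arcsin(0.49205·sin(37.167°)) = 1923.021 km
|dₓₜ| = 1923.021 km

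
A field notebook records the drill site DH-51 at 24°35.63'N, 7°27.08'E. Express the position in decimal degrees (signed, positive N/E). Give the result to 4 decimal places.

+24.5938°, +7.4513°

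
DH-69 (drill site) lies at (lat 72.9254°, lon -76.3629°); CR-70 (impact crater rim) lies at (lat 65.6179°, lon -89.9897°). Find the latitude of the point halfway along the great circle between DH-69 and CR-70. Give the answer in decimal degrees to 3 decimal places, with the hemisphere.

69.402°N

Bx = cos φ₂ cos Δλ = 0.401199,  By = cos φ₂ sin Δλ = -0.097259
φₘ = atan2(sin φ₁ + sin φ₂, √((cos φ₁ + Bx)² + By²)) = 69.40188°
λₘ = λ₁ + atan2(By, cos φ₁ + Bx) = -84.33128°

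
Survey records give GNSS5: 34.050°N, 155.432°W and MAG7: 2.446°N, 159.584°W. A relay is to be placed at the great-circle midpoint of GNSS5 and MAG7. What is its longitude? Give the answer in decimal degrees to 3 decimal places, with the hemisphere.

Bx = cos φ₂ cos Δλ = 0.996467,  By = cos φ₂ sin Δλ = -0.072337
φₘ = atan2(sin φ₁ + sin φ₂, √((cos φ₁ + Bx)² + By²)) = 18.25909°
λₘ = λ₁ + atan2(By, cos φ₁ + Bx) = -157.70180°

157.702°W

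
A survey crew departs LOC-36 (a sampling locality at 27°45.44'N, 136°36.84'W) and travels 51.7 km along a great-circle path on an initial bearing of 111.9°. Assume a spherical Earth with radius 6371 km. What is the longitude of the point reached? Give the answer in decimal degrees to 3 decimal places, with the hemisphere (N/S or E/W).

LOC-36: φ = +27.75733°, λ = -136.61400°
δ = d/R = 51.7/6371 = 0.008115 rad
φ₂ = arcsin(sin φ₁ cos δ + cos φ₁ sin δ cos θ)
   = arcsin(0.46573·0.99997 + 0.88493·0.00811·-0.37299) = 27.58306°
λ₂ = λ₁ + atan2(sin θ sin δ cos φ₁, cos δ − sin φ₁ sin φ₂) = -136.12728°

136.127°W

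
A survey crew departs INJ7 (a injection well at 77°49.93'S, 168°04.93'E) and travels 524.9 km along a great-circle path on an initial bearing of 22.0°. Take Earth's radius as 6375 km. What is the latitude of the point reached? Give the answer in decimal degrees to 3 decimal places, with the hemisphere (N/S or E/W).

INJ7: φ = -77.83217°, λ = +168.08217°
δ = d/R = 524.9/6375 = 0.082337 rad
φ₂ = arcsin(sin φ₁ cos δ + cos φ₁ sin δ cos θ)
   = arcsin(-0.97753·0.99661 + 0.21078·0.08224·0.92718) = -73.36540°
λ₂ = λ₁ + atan2(sin θ sin δ cos φ₁, cos δ − sin φ₁ sin φ₂) = 174.26054°

73.365°S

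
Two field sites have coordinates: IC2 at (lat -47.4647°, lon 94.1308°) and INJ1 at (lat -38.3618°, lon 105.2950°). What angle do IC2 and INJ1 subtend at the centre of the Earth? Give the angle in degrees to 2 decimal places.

12.21°

Δφ = 9.1029°,  Δλ = 11.1642°
a = sin²(Δφ/2) + cos φ₁ cos φ₂ sin²(Δλ/2) = 0.011313
c = 2·arcsin(√a) = 0.213126 rad = 12.2112°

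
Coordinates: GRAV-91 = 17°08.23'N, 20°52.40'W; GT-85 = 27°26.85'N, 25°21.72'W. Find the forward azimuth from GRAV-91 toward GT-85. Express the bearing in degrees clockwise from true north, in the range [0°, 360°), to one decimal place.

338.9°

GRAV-91: φ = +17.13717°, λ = -20.87333°
GT-85: φ = +27.44750°, λ = -25.36200°
Δλ = -4.4887°
y = sin Δλ · cos φ₂ = -0.069452
x = cos φ₁ sin φ₂ − sin φ₁ cos φ₂ cos Δλ = 0.179782
θ = atan2(y, x) = -21.1223° → 338.8777° (mod 360°)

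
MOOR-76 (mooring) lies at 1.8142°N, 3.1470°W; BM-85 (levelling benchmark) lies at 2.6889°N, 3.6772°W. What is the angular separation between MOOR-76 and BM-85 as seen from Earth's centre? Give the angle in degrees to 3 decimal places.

1.023°

Δφ = 0.8747°,  Δλ = -0.5302°
a = sin²(Δφ/2) + cos φ₁ cos φ₂ sin²(Δλ/2) = 0.000080
c = 2·arcsin(√a) = 0.017848 rad = 1.0226°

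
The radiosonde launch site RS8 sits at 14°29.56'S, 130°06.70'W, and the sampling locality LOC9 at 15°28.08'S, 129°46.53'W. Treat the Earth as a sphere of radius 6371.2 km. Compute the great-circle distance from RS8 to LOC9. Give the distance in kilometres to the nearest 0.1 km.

114.3 km

RS8: φ = -14.49267°, λ = -130.11167°
LOC9: φ = -15.46800°, λ = -129.77550°
Δφ = -0.9753°,  Δλ = 0.3362°
a = sin²(Δφ/2) + cos φ₁ cos φ₂ sin²(Δλ/2) = 0.000080
c = 2·arcsin(√a) = 0.017942 rad = 1.0280°
d = R·c = 6371.2 × 0.017942 = 114.3 km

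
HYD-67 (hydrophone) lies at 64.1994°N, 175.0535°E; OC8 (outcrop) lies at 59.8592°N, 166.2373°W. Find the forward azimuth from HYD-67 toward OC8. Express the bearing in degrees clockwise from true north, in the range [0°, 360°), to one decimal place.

107.8°

Δλ = 18.7092°
y = sin Δλ · cos φ₂ = 0.161065
x = cos φ₁ sin φ₂ − sin φ₁ cos φ₂ cos Δλ = -0.051790
θ = atan2(y, x) = 107.8252° → 107.8252° (mod 360°)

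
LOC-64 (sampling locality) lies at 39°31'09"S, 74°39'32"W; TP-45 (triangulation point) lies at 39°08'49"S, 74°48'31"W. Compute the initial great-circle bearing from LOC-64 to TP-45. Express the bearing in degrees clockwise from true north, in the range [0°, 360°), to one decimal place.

LOC-64: φ = -39.51917°, λ = -74.65889°
TP-45: φ = -39.14694°, λ = -74.80861°
Δλ = -0.1497°
y = sin Δλ · cos φ₂ = -0.002027
x = cos φ₁ sin φ₂ − sin φ₁ cos φ₂ cos Δλ = 0.006495
θ = atan2(y, x) = -17.3295° → 342.6705° (mod 360°)

342.7°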